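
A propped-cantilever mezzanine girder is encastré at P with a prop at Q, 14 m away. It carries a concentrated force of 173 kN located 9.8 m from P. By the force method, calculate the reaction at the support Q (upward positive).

Choose R_Q as the redundant. The primary structure is the cantilever fixed at P.
Primary-structure tip deflection at Q by superposition:
  point load 173 at a = 9.8: Pa²(3L − a)/(6EI) = 89167/EI
Tip deflection under a unit load at Q: L³/(3EI) = 914.7/EI.
Compatibility at Q: δ_0 − R_Q·δ_{QQ} = 0, so R_Q = 89167/914.7 = 97.49 kN.

R_Q = 97.49 kN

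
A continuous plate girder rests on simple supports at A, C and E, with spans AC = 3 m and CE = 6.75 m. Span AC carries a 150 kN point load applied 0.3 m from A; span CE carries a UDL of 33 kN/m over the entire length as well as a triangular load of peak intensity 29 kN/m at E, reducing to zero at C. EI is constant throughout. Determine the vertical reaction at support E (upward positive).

R_E = 148.4 kN

Take M_C as the redundant. Released structure: two simple spans AC and CE with a hinge at C.
End slopes at the hinge C, treating each span as simply supported:
  span AC: point load 150 at a = 0.3: Pab(L + a)/(6LEI) = 22.27/EI
  span CE: UDL 33: wL³/(24EI) = 422.9/EI
  span CE: triangular load, peak 29: 7w₀L³/(360EI) = 173.4/EI
  relative rotation θ_0 = (22.27 + 596.3)/EI = 618.6/EI
A unit hogging moment at C produces rotation L₁/(3EI) + L₂/(3EI) = 3.25/EI.
Compatibility: M_C·(L₁+L₂)/(3EI) = θ_0, giving M_C = 190.3 kN·m (hogging).
Span CE, ΣM about E: R_C^{CE}·6.75 = 972 + 190.3, so R_C^{CE} = 172.2 kN and R_E = 320.6 − 172.2 = 148.4 kN.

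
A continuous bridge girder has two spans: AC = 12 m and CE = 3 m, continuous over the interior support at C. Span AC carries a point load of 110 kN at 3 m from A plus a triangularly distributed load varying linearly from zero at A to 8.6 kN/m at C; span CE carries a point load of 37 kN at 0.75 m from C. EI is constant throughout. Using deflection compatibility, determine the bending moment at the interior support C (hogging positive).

M_C = 193.4 kN·m

Take M_C as the redundant. Released structure: two simple spans AC and CE with a hinge at C.
End slopes at the hinge C, treating each span as simply supported:
  span AC: point load 110 at a = 3: Pab(L + a)/(6LEI) = 618.8/EI
  span AC: triangular load, peak 8.6: w₀L³/(45EI) = 330.2/EI
  span CE: point load 37 at a = 0.75: Pab(L + b)/(6LEI) = 18.21/EI
  relative rotation θ_0 = (949 + 18.21)/EI = 967.2/EI
A unit hogging moment at C produces rotation L₁/(3EI) + L₂/(3EI) = 5/EI.
Compatibility: M_C·(L₁+L₂)/(3EI) = θ_0, giving M_C = 193.4 kN·m (hogging).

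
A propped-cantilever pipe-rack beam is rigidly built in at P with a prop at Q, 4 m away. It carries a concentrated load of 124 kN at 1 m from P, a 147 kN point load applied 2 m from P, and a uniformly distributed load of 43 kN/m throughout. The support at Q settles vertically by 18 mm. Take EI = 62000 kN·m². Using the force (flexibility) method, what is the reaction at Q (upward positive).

R_Q = 68.78 kN

Take the reaction at Q as the redundant and release it; the primary structure is a cantilever fixed at P.
Downward deflection at the released point Q due to the loads:
  point load 124 at a = 1: Pa²(3L − a)/(6EI) = 227.3/EI
  point load 147 at a = 2: Pa²(3L − a)/(6EI) = 980/EI
  UDL 43: wL⁴/(8EI) = 1376/EI
  δ_0 = 2583/EI
Tip deflection under a unit load at Q: L³/(3EI) = 21.33/EI.
With EI = 62000 kN·m²: δ_0 = 0.041667 m and δ_{QQ} = 0.000344 m/kN.
Compatibility — the beam at Q must follow the support down by 0.018 m: δ_0 − R_Q·δ_{QQ} = 0.018, so R_Q = (0.041667 − 0.018)/0.000344 = 68.78 kN.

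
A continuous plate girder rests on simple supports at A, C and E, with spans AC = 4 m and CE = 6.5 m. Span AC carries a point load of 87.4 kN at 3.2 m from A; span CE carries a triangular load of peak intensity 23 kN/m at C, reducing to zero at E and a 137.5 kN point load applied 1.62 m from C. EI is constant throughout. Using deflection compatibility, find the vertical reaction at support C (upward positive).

R_C = 283.5 kN

Insert a hinge at C; M_C is the redundant, and each span becomes simply supported.
End slopes at the hinge C, treating each span as simply supported:
  span AC: point load 87.4 at a = 3.2: Pab(L + a)/(6LEI) = 67.12/EI
  span CE: triangular load, peak 23: w₀L³/(45EI) = 140.4/EI
  span CE: point load 137.5 at a = 1.62: Pab(L + b)/(6LEI) = 317.2/EI
  relative rotation θ_0 = (67.12 + 457.6)/EI = 524.7/EI
A unit hogging moment at C produces rotation L₁/(3EI) + L₂/(3EI) = 3.5/EI.
Slope continuity at C: θ_0 = M_C·3.5/EI, so M_C = 524.7/3.5 = 149.9 kN·m (hogging).
Span AC, ΣM about A with M_C applied at C: R_C^{AC}·4 = 279.7 + 149.9, so R_C^{AC} = 107.4 kN and R_A = 87.4 − 107.4 = -20 kN.
Span CE, ΣM about E: R_C^{CE}·6.5 = 994.9 + 149.9, so R_C^{CE} = 176.1 kN and R_E = 212.2 − 176.1 = 36.12 kN.
R_C = 107.4 + 176.1 = 283.5 kN.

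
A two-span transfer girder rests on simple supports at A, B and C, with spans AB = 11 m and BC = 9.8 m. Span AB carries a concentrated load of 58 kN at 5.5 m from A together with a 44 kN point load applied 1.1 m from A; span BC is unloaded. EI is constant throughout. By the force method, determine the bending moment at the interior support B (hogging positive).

M_B = 75.93 kN·m

Take M_B as the redundant. Released structure: two simple spans AB and BC with a hinge at B.
End slopes at the hinge B, treating each span as simply supported:
  span AB: point load 58 at a = 5.5: Pab(L + a)/(6LEI) = 438.6/EI
  span AB: point load 44 at a = 1.1: Pab(L + a)/(6LEI) = 87.85/EI
  relative rotation θ_0 = (526.5 + 0)/EI = 526.5/EI
A unit hogging moment at B produces rotation L₁/(3EI) + L₂/(3EI) = 6.933/EI.
Compatibility: M_B·(L₁+L₂)/(3EI) = θ_0, giving M_B = 75.93 kN·m (hogging).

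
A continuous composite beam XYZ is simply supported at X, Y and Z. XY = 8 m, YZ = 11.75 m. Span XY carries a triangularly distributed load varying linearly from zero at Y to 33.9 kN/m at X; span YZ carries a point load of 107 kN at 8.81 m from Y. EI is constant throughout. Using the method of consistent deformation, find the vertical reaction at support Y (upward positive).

Insert a hinge at Y; M_Y is the redundant, and each span becomes simply supported.
End slopes at the hinge Y, treating each span as simply supported:
  span XY: triangular load, peak 33.9: 7w₀L³/(360EI) = 337.5/EI
  span YZ: point load 107 at a = 8.81: Pab(L + b)/(6LEI) = 577.5/EI
  relative rotation θ_0 = (337.5 + 577.5)/EI = 915/EI
A unit hogging moment at Y produces rotation L₁/(3EI) + L₂/(3EI) = 6.583/EI.
Slope continuity at Y: θ_0 = M_Y·6.583/EI, so M_Y = 915/6.583 = 139 kN·m (hogging).
Span XY, ΣM about X with M_Y applied at Y: R_Y^{XY}·8 = 361.6 + 139, so R_Y^{XY} = 62.57 kN and R_X = 135.6 − 62.57 = 73.03 kN.
Span YZ, ΣM about Z: R_Y^{YZ}·11.75 = 314.6 + 139, so R_Y^{YZ} = 38.6 kN and R_Z = 107 − 38.6 = 68.4 kN.
R_Y = 62.57 + 38.6 = 101.2 kN.

R_Y = 101.2 kN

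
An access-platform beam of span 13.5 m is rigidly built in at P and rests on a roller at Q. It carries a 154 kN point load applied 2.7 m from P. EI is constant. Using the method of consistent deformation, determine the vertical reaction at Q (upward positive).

R_Q = 8.624 kN

Remove the prop at Q; the released (primary) structure is a cantilever built in at P.
Primary-structure tip deflection at Q by superposition:
  point load 154 at a = 2.7: Pa²(3L − a)/(6EI) = 7073/EI
Flexibility coefficient — unit upward force at Q: δ_{QQ} = L³/(3EI) = 820.1/EI.
Compatibility at Q: δ_0 − R_Q·δ_{QQ} = 0, so R_Q = 7073/820.1 = 8.624 kN.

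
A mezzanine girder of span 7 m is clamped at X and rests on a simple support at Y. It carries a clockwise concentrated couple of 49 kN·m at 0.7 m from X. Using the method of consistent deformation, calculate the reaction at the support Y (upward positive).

R_Y = 1.995 kN

Take the reaction at Y as the redundant and release it; the primary structure is a cantilever fixed at X.
Downward deflection at the released point Y due to the loads:
  clockwise couple 49 at a = 0.7: M₀a(2L − a)/(2EI) = 228.1/EI
Flexibility coefficient — unit upward force at Y: δ_{YY} = L³/(3EI) = 114.3/EI.
Compatibility at Y: δ_0 − R_Y·δ_{YY} = 0, so R_Y = 228.1/114.3 = 1.995 kN.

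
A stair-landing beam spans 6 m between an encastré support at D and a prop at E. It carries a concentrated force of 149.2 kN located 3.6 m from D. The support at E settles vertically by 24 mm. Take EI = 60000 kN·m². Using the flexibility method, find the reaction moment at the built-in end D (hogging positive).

M_D = 270.4 kN·m

Take the reaction at E as the redundant and release it; the primary structure is a cantilever fixed at D.
Primary-structure tip deflection at E by superposition:
  point load 149.2 at a = 3.6: Pa²(3L − a)/(6EI) = 4641/EI
Flexibility coefficient — unit upward force at E: δ_{EE} = L³/(3EI) = 72/EI.
With EI = 60000 kN·m²: δ_0 = 0.077345 m and δ_{EE} = 0.0012 m/kN.
Compatibility — the beam at E must follow the support down by 0.024 m: δ_0 − R_E·δ_{EE} = 0.024, so R_E = (0.077345 − 0.024)/0.0012 = 44.45 kN.
Moment equilibrium about D: M_D = Σ(load moments about D) − R_E·L = 537.1 − 44.45×6 = 270.4 kN·m.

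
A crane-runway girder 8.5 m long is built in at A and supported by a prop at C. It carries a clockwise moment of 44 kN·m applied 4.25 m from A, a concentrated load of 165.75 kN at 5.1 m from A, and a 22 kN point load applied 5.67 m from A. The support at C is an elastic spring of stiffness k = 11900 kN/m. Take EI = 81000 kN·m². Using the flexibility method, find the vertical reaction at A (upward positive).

R_A = 101.8 kN

Release the roller at C. Primary structure: cantilever fixed at A.
Free-end deflection of the primary structure under the applied loading (downward +):
  clockwise couple 44 at a = 4.25: M₀a(2L − a)/(2EI) = 1192/EI
  point load 165.75 at a = 5.1: Pa²(3L − a)/(6EI) = 14658/EI
  point load 22 at a = 5.67: Pa²(3L − a)/(6EI) = 2338/EI
  δ_0 = 18188/EI
Tip deflection under a unit load at C: L³/(3EI) = 204.7/EI.
With EI = 81000 kN·m²: δ_0 = 0.22454 m and δ_{CC} = 0.002527 m/kN.
Compatibility — the spring shortens by R_C/k under the reaction it provides: δ_0 − R_C·δ_{CC} = R_C/k. With 1/k = 0.000084 m/kN, R_C = δ_0 / (δ_{CC} + 1/k) = 0.22454 / (0.002527 + 0.000084) = 85.99 kN.
Vertical equilibrium: R_A = ΣP − R_C = 187.8 − 85.99 = 101.8 kN.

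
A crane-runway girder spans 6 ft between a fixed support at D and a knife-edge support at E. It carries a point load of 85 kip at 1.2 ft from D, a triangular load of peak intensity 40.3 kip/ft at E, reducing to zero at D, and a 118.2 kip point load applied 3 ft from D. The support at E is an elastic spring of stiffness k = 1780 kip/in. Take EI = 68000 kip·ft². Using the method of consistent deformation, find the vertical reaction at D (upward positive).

Take the reaction at E as the redundant and release it; the primary structure is a cantilever fixed at D.
Primary-structure tip deflection at E by superposition:
  point load 85 at a = 1.2: Pa²(3L − a)/(6EI) = 342.7/EI
  triangular load, peak 40.3 at the free end: 11w₀L⁴/(120EI) = 4788/EI
  point load 118.2 at a = 3: Pa²(3L − a)/(6EI) = 2660/EI
  δ_0 = 7790/EI
Tip deflection under a unit load at E: L³/(3EI) = 72/EI.
With EI = 68000 kip·ft²: δ_0 = 0.11456 ft and δ_{EE} = 0.001059 ft/kip.
Compatibility — the spring shortens by R_E/k under the reaction it provides: δ_0 − R_E·δ_{EE} = R_E/k. With 1/k = 1/(1780×12) ft/kip = 0.000047 ft/kip, R_E = δ_0 / (δ_{EE} + 1/k) = 0.11456 / (0.001059 + 0.000047) = 103.6 kip.
Vertical equilibrium: R_D = ΣP − R_E = 324.1 − 103.6 = 220.5 kip.

R_D = 220.5 kip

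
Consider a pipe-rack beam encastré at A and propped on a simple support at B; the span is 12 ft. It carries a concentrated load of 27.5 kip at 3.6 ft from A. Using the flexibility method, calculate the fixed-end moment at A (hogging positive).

Take the reaction at B as the redundant and release it; the primary structure is a cantilever fixed at A.
Primary-structure tip deflection at B by superposition:
  point load 27.5 at a = 3.6: Pa²(3L − a)/(6EI) = 1925/EI
Tip deflection under a unit load at B: L³/(3EI) = 576/EI.
Compatibility at B: δ_0 − R_B·δ_{BB} = 0, so R_B = 1925/576 = 3.341 kip.
Moment equilibrium about A: M_A = Σ(load moments about A) − R_B·L = 99 − 3.341×12 = 58.91 kip·ft.

M_A = 58.91 kip·ft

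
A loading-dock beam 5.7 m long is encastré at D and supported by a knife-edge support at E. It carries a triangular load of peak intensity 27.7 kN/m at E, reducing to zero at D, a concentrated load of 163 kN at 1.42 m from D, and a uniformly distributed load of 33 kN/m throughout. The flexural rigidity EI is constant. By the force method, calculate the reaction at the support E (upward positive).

Take the reaction at E as the redundant and release it; the primary structure is a cantilever fixed at D.
Downward deflection at the released point E due to the loads:
  triangular load, peak 27.7 at the free end: 11w₀L⁴/(120EI) = 2680/EI
  point load 163 at a = 1.42: Pa²(3L − a)/(6EI) = 858.9/EI
  UDL 33: wL⁴/(8EI) = 4354/EI
  δ_0 = 7894/EI
Tip deflection under a unit load at E: L³/(3EI) = 61.73/EI.
The prop prevents deflection at E: R_E = δ_0/δ_{EE} = 7894/61.73 = 127.9 kN.

R_E = 127.9 kN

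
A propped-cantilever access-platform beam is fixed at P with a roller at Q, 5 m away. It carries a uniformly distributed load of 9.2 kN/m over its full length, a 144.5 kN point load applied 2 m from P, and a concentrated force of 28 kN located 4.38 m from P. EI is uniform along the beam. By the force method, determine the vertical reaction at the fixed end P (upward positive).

Choose R_Q as the redundant. The primary structure is the cantilever fixed at P.
Deflection at Q on the released cantilever, summing each load's contribution:
  UDL 9.2: wL⁴/(8EI) = 718.8/EI
  point load 144.5 at a = 2: Pa²(3L − a)/(6EI) = 1252/EI
  point load 28 at a = 4.38: Pa²(3L − a)/(6EI) = 950.8/EI
  δ_0 = 2922/EI
Flexibility coefficient — unit upward force at Q: δ_{QQ} = L³/(3EI) = 41.67/EI.
The prop prevents deflection at Q: R_Q = δ_0/δ_{QQ} = 2922/41.67 = 70.12 kN.
Vertical equilibrium: R_P = ΣP − R_Q = 218.5 − 70.12 = 148.4 kN.

R_P = 148.4 kN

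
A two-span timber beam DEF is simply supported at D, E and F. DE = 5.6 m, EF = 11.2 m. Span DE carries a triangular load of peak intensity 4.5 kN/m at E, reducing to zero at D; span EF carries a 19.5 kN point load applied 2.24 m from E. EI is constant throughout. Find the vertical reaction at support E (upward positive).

Release continuity at E by inserting a hinge; the redundant is the internal moment M_E. The primary structure is two simply-supported spans DE and EF.
Rotations at E on the released spans (each span's end-slope, ×1/EI):
  span DE: triangular load, peak 4.5: w₀L³/(45EI) = 17.56/EI
  span EF: point load 19.5 at a = 2.24: Pab(L + b)/(6LEI) = 117.4/EI
  relative rotation θ_0 = (17.56 + 117.4)/EI = 135/EI
A unit hogging moment at E produces rotation L₁/(3EI) + L₂/(3EI) = 5.6/EI.
Compatibility: M_E·(L₁+L₂)/(3EI) = θ_0, giving M_E = 24.1 kN·m (hogging).
Span DE, ΣM about D with M_E applied at E: R_E^{DE}·5.6 = 47.04 + 24.1, so R_E^{DE} = 12.7 kN and R_D = 12.6 − 12.7 = -0.104 kN.
Span EF, ΣM about F: R_E^{EF}·11.2 = 174.7 + 24.1, so R_E^{EF} = 17.75 kN and R_F = 19.5 − 17.75 = 1.748 kN.
R_E = 12.7 + 17.75 = 30.46 kN.

R_E = 30.46 kN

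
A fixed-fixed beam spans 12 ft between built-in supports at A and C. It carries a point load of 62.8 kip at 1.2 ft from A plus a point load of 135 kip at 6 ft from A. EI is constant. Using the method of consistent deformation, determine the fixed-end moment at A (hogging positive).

M_A = 263.5 kip·ft

Take the two fixed-end moments M_A, M_C as redundants; the released structure is the simple span AC.
End rotations of the released simple span under the applied load (×1/EI):
  at A: point load 62.8 at a = 1.2: Pab(L + b)/(6LEI) = 257.7/EI
  at C: point load 62.8 at a = 1.2: Pab(L + a)/(6LEI) = 149.2/EI
  at A: point load 135 at a = 6: Pab(L + b)/(6LEI) = 1215/EI
  at C: point load 135 at a = 6: Pab(L + a)/(6LEI) = 1215/EI
  θ_A0 = 1473/EI,  θ_C0 = 1364/EI
Flexibility coefficients: a unit moment at one end gives L/(3EI) there and L/(6EI) at the far end, so f₁₁ = f₂₂ = 4/EI and f₁₂ = f₂₁ = 2/EI.
Compatibility — zero rotation at each built-in end:
  4 M_A + 2 M_C = 1473
  2 M_A + 4 M_C = 1364
Solving the pair gives M_A = 263.5 kip·ft and M_C = 209.3 kip·ft (hogging).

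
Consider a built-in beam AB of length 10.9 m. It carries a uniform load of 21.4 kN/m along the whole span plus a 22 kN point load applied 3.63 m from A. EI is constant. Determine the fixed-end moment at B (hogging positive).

M_B = 229.6 kN·m

Release both end moments; the primary structure is a simply-supported span AB with redundants M_A and M_B.
On the primary (simply-supported) span, the end slopes from the loading are:
  at A: UDL 21.4: wL³/(24EI) = 1155/EI
  at B: UDL 21.4: wL³/(24EI) = 1155/EI
  at A: point load 22 at a = 3.63: Pab(L + b)/(6LEI) = 161.3/EI
  at B: point load 22 at a = 3.63: Pab(L + a)/(6LEI) = 129/EI
  θ_A0 = 1316/EI,  θ_B0 = 1284/EI
Flexibility coefficients: a unit moment at one end gives L/(3EI) there and L/(6EI) at the far end, so f₁₁ = f₂₂ = 3.633/EI and f₁₂ = f₂₁ = 1.817/EI.
Compatibility — zero rotation at each built-in end:
  3.633 M_A + 1.817 M_B = 1316
  1.817 M_A + 3.633 M_B = 1284
Solving the pair gives M_A = 247.4 kN·m and M_B = 229.6 kN·m (hogging).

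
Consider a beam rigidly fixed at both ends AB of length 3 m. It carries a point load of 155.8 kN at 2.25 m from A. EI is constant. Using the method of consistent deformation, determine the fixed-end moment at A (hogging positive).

Release both end moments; the primary structure is a simply-supported span AB with redundants M_A and M_B.
On the primary (simply-supported) span, the end slopes from the loading are:
  at A: point load 155.8 at a = 2.25: Pab(L + b)/(6LEI) = 54.77/EI
  at B: point load 155.8 at a = 2.25: Pab(L + a)/(6LEI) = 76.68/EI
  θ_A0 = 54.77/EI,  θ_B0 = 76.68/EI
Flexibility coefficients: a unit moment at one end gives L/(3EI) there and L/(6EI) at the far end, so f₁₁ = f₂₂ = 1/EI and f₁₂ = f₂₁ = 0.5/EI.
Compatibility — zero rotation at each built-in end:
  1 M_A + 0.5 M_B = 54.77
  0.5 M_A + 1 M_B = 76.68
Solving the pair gives M_A = 21.91 kN·m and M_B = 65.73 kN·m (hogging).

M_A = 21.91 kN·m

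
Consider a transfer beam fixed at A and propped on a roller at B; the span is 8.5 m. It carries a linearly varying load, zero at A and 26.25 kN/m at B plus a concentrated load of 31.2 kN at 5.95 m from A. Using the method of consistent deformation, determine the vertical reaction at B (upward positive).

Choose R_B as the redundant. The primary structure is the cantilever fixed at A.
Primary-structure tip deflection at B by superposition:
  triangular load, peak 26.25 at the free end: 11w₀L⁴/(120EI) = 12561/EI
  point load 31.2 at a = 5.95: Pa²(3L − a)/(6EI) = 3599/EI
  δ_0 = 16160/EI
Flexibility coefficient — unit upward force at B: δ_{BB} = L³/(3EI) = 204.7/EI.
The prop prevents deflection at B: R_B = δ_0/δ_{BB} = 16160/204.7 = 78.94 kN.

R_B = 78.94 kN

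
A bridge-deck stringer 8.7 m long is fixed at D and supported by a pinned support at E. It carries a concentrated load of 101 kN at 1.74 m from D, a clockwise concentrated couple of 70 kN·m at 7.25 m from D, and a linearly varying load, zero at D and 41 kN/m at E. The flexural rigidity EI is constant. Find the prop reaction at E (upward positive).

R_E = 115.5 kN

Release the roller at E. Primary structure: cantilever fixed at D.
Deflection at E on the released cantilever, summing each load's contribution:
  point load 101 at a = 1.74: Pa²(3L − a)/(6EI) = 1241/EI
  clockwise couple 70 at a = 7.25: M₀a(2L − a)/(2EI) = 2576/EI
  triangular load, peak 41 at the free end: 11w₀L⁴/(120EI) = 21531/EI
  δ_0 = 25348/EI
Flexibility coefficient — unit upward force at E: δ_{EE} = L³/(3EI) = 219.5/EI.
The prop prevents deflection at E: R_E = δ_0/δ_{EE} = 25348/219.5 = 115.5 kN.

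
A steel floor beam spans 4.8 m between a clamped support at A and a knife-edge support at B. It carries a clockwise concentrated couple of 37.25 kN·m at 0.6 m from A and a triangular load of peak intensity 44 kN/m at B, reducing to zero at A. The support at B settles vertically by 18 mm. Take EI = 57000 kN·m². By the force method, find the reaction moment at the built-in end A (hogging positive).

M_A = 216.9 kN·m

Remove the prop at B; the released (primary) structure is a cantilever built in at A.
Deflection at B on the released cantilever, summing each load's contribution:
  clockwise couple 37.25 at a = 0.6: M₀a(2L − a)/(2EI) = 100.6/EI
  triangular load, peak 44 at the free end: 11w₀L⁴/(120EI) = 2141/EI
  δ_0 = 2242/EI
Flexibility coefficient — unit upward force at B: δ_{BB} = L³/(3EI) = 36.86/EI.
With EI = 57000 kN·m²: δ_0 = 0.039327 m and δ_{BB} = 0.000647 m/kN.
Compatibility — the beam at B must follow the support down by 0.018 m: δ_0 − R_B·δ_{BB} = 0.018, so R_B = (0.039327 − 0.018)/0.000647 = 32.98 kN.
Moment equilibrium about A: M_A = Σ(load moments about A) − R_B·L = 375.2 − 32.98×4.8 = 216.9 kN·m.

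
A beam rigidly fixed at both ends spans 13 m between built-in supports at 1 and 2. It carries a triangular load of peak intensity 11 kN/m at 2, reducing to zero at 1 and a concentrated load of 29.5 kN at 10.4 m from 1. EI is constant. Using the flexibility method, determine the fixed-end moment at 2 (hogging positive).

Release both end moments; the primary structure is a simply-supported span 12 with redundants M_1 and M_2.
On the primary (simply-supported) span, the end slopes from the loading are:
  at 1: triangular load, peak 11: 7w₀L³/(360EI) = 469.9/EI
  at 2: triangular load, peak 11: w₀L³/(45EI) = 537/EI
  at 1: point load 29.5 at a = 10.4: Pab(L + b)/(6LEI) = 159.5/EI
  at 2: point load 29.5 at a = 10.4: Pab(L + a)/(6LEI) = 239.3/EI
  θ_10 = 629.4/EI,  θ_20 = 776.3/EI
Flexibility coefficients: a unit moment at one end gives L/(3EI) there and L/(6EI) at the far end, so f₁₁ = f₂₂ = 4.333/EI and f₁₂ = f₂₁ = 2.167/EI.
Compatibility — zero rotation at each built-in end:
  4.333 M_1 + 2.167 M_2 = 629.4
  2.167 M_1 + 4.333 M_2 = 776.3
Solving the pair gives M_1 = 74.24 kN·m and M_2 = 142 kN·m (hogging).

M_2 = 142 kN·m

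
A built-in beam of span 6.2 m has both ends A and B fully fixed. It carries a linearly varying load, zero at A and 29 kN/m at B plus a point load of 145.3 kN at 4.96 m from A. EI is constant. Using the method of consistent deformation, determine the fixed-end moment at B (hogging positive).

Release both end moments; the primary structure is a simply-supported span AB with redundants M_A and M_B.
On the primary (simply-supported) span, the end slopes from the loading are:
  at A: triangular load, peak 29: 7w₀L³/(360EI) = 134.4/EI
  at B: triangular load, peak 29: w₀L³/(45EI) = 153.6/EI
  at A: point load 145.3 at a = 4.96: Pab(L + b)/(6LEI) = 178.7/EI
  at B: point load 145.3 at a = 4.96: Pab(L + a)/(6LEI) = 268.1/EI
  θ_A0 = 313.1/EI,  θ_B0 = 421.7/EI
Flexibility coefficients: a unit moment at one end gives L/(3EI) there and L/(6EI) at the far end, so f₁₁ = f₂₂ = 2.067/EI and f₁₂ = f₂₁ = 1.033/EI.
Compatibility — zero rotation at each built-in end:
  2.067 M_A + 1.033 M_B = 313.1
  1.033 M_A + 2.067 M_B = 421.7
Solving the pair gives M_A = 65.99 kN·m and M_B = 171 kN·m (hogging).

M_B = 171 kN·m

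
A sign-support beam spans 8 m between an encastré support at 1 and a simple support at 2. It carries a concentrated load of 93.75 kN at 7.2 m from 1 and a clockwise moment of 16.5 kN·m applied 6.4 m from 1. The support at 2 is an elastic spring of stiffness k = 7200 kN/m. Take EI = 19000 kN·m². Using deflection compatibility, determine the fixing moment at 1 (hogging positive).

Take the reaction at 2 as the redundant and release it; the primary structure is a cantilever fixed at 1.
Primary-structure tip deflection at 2 by superposition:
  point load 93.75 at a = 7.2: Pa²(3L − a)/(6EI) = 13608/EI
  clockwise couple 16.5 at a = 6.4: M₀a(2L − a)/(2EI) = 506.9/EI
  δ_0 = 14115/EI
Flexibility coefficient — unit upward force at 2: δ_{22} = L³/(3EI) = 170.7/EI.
With EI = 19000 kN·m²: δ_0 = 0.74289 m and δ_{22} = 0.008982 m/kN.
Compatibility — the spring shortens by R_2/k under the reaction it provides: δ_0 − R_2·δ_{22} = R_2/k. With 1/k = 0.000139 m/kN, R_2 = δ_0 / (δ_{22} + 1/k) = 0.74289 / (0.008982 + 0.000139) = 81.45 kN.
Moment equilibrium about 1: M_1 = Σ(load moments about 1) − R_2·L = 691.5 − 81.45×8 = 39.94 kN·m.

M_1 = 39.94 kN·m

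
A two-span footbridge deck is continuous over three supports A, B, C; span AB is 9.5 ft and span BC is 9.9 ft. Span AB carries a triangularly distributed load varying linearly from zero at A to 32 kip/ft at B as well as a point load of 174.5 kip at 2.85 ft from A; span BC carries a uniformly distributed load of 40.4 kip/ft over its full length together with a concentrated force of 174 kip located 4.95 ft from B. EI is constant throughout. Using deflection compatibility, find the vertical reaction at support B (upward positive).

Release continuity at B by inserting a hinge; the redundant is the internal moment M_B. The primary structure is two simply-supported spans AB and BC.
Discontinuity in slope at B on the released structure — sum the simple-span end rotations:
  span AB: triangular load, peak 32: w₀L³/(45EI) = 609.7/EI
  span AB: point load 174.5 at a = 2.85: Pab(L + a)/(6LEI) = 716.6/EI
  span BC: UDL 40.4: wL³/(24EI) = 1633/EI
  span BC: point load 174 at a = 4.95: Pab(L + b)/(6LEI) = 1066/EI
  relative rotation θ_0 = (1326 + 2699)/EI = 4025/EI
A unit hogging moment at B produces rotation L₁/(3EI) + L₂/(3EI) = 6.467/EI.
Slope continuity at B: θ_0 = M_B·6.467/EI, so M_B = 4025/6.467 = 622.5 kip·ft (hogging).
Span AB, ΣM about A with M_B applied at B: R_B^{AB}·9.5 = 1460 + 622.5, so R_B^{AB} = 219.2 kip and R_A = 326.5 − 219.2 = 107.3 kip.
Span BC, ΣM about C: R_B^{BC}·9.9 = 2841 + 622.5, so R_B^{BC} = 349.9 kip and R_C = 574 − 349.9 = 224.1 kip.
R_B = 219.2 + 349.9 = 569.1 kip.

R_B = 569.1 kip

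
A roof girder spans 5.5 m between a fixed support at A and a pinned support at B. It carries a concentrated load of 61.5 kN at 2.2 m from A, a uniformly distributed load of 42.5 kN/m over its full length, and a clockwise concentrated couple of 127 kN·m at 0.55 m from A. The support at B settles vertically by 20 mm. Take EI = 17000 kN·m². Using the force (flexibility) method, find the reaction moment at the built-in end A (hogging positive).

Remove the prop at B; the released (primary) structure is a cantilever built in at A.
Deflection at B on the released cantilever, summing each load's contribution:
  point load 61.5 at a = 2.2: Pa²(3L − a)/(6EI) = 709.4/EI
  UDL 42.5: wL⁴/(8EI) = 4861/EI
  clockwise couple 127 at a = 0.55: M₀a(2L − a)/(2EI) = 365/EI
  δ_0 = 5936/EI
Flexibility coefficient — unit upward force at B: δ_{BB} = L³/(3EI) = 55.46/EI.
With EI = 17000 kN·m²: δ_0 = 0.34916 m and δ_{BB} = 0.003262 m/kN.
Compatibility — the beam at B must follow the support down by 0.02 m: δ_0 − R_B·δ_{BB} = 0.02, so R_B = (0.34916 − 0.02)/0.003262 = 100.9 kN.
Moment equilibrium about A: M_A = Σ(load moments about A) − R_B·L = 905.1 − 100.9×5.5 = 350.2 kN·m.

M_A = 350.2 kN·m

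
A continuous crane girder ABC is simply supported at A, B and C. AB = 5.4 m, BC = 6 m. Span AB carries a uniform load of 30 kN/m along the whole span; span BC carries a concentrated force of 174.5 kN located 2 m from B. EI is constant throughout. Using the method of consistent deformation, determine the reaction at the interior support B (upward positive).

R_B = 251.5 kN

Insert a hinge at B; M_B is the redundant, and each span becomes simply supported.
Discontinuity in slope at B on the released structure — sum the simple-span end rotations:
  span AB: UDL 30: wL³/(24EI) = 196.8/EI
  span BC: point load 174.5 at a = 2: Pab(L + b)/(6LEI) = 387.8/EI
  relative rotation θ_0 = (196.8 + 387.8)/EI = 584.6/EI
A unit hogging moment at B produces rotation L₁/(3EI) + L₂/(3EI) = 3.8/EI.
Slope continuity at B: θ_0 = M_B·3.8/EI, so M_B = 584.6/3.8 = 153.8 kN·m (hogging).
Span AB, ΣM about A with M_B applied at B: R_B^{AB}·5.4 = 437.4 + 153.8, so R_B^{AB} = 109.5 kN and R_A = 162 − 109.5 = 52.51 kN.
Span BC, ΣM about C: R_B^{BC}·6 = 698 + 153.8, so R_B^{BC} = 142 kN and R_C = 174.5 − 142 = 32.53 kN.
R_B = 109.5 + 142 = 251.5 kN.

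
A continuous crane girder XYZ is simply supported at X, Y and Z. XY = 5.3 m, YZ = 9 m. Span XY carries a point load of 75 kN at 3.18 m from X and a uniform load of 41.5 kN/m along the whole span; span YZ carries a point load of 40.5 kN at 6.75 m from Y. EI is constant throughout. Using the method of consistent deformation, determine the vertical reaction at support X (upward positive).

Release continuity at Y by inserting a hinge; the redundant is the internal moment M_Y. The primary structure is two simply-supported spans XY and YZ.
Rotations at Y on the released spans (each span's end-slope, ×1/EI):
  span XY: point load 75 at a = 3.18: Pab(L + a)/(6LEI) = 134.8/EI
  span XY: UDL 41.5: wL³/(24EI) = 257.4/EI
  span YZ: point load 40.5 at a = 6.75: Pab(L + b)/(6LEI) = 128.1/EI
  relative rotation θ_0 = (392.3 + 128.1)/EI = 520.4/EI
A unit hogging moment at Y produces rotation L₁/(3EI) + L₂/(3EI) = 4.767/EI.
Compatibility: M_Y·(L₁+L₂)/(3EI) = θ_0, giving M_Y = 109.2 kN·m (hogging).
Span XY, ΣM about X with M_Y applied at Y: R_Y^{XY}·5.3 = 821.4 + 109.2, so R_Y^{XY} = 175.6 kN and R_X = 294.9 − 175.6 = 119.4 kN.

R_X = 119.4 kN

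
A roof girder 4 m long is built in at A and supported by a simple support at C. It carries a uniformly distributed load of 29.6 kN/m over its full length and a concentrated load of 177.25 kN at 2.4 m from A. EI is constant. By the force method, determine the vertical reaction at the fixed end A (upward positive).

R_A = 174.7 kN

Take the reaction at C as the redundant and release it; the primary structure is a cantilever fixed at A.
Primary-structure tip deflection at C by superposition:
  UDL 29.6: wL⁴/(8EI) = 947.2/EI
  point load 177.25 at a = 2.4: Pa²(3L − a)/(6EI) = 1634/EI
  δ_0 = 2581/EI
Flexibility coefficient — unit upward force at C: δ_{CC} = L³/(3EI) = 21.33/EI.
Compatibility at C: δ_0 − R_C·δ_{CC} = 0, so R_C = 2581/21.33 = 121 kN.
Vertical equilibrium: R_A = ΣP − R_C = 295.6 − 121 = 174.7 kN.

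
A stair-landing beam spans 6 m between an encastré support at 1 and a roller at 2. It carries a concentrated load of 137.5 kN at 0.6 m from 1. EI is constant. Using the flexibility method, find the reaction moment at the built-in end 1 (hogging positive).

Choose R_2 as the redundant. The primary structure is the cantilever fixed at 1.
Downward deflection at the released point 2 due to the loads:
  point load 137.5 at a = 0.6: Pa²(3L − a)/(6EI) = 143.6/EI
Flexibility coefficient — unit upward force at 2: δ_{22} = L³/(3EI) = 72/EI.
Compatibility at 2: δ_0 − R_2·δ_{22} = 0, so R_2 = 143.6/72 = 1.994 kN.
Moment equilibrium about 1: M_1 = Σ(load moments about 1) − R_2·L = 82.5 − 1.994×6 = 70.54 kN·m.

M_1 = 70.54 kN·m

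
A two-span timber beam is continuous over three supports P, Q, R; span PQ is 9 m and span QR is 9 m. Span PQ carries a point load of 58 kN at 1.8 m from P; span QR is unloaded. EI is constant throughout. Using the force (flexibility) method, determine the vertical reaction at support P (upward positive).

R_P = 43.62 kN

Insert a hinge at Q; M_Q is the redundant, and each span becomes simply supported.
End slopes at the hinge Q, treating each span as simply supported:
  span PQ: point load 58 at a = 1.8: Pab(L + a)/(6LEI) = 150.3/EI
  relative rotation θ_0 = (150.3 + 0)/EI = 150.3/EI
A unit hogging moment at Q produces rotation L₁/(3EI) + L₂/(3EI) = 6/EI.
Compatibility: M_Q·(L₁+L₂)/(3EI) = θ_0, giving M_Q = 25.06 kN·m (hogging).
Span PQ, ΣM about P with M_Q applied at Q: R_Q^{PQ}·9 = 104.4 + 25.06, so R_Q^{PQ} = 14.38 kN and R_P = 58 − 14.38 = 43.62 kN.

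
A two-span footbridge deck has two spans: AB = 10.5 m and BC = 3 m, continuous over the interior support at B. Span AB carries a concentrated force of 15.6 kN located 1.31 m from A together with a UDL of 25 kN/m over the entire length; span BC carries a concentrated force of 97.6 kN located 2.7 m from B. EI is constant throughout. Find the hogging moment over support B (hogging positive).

Take M_B as the redundant. Released structure: two simple spans AB and BC with a hinge at B.
End slopes at the hinge B, treating each span as simply supported:
  span AB: point load 15.6 at a = 1.31: Pab(L + a)/(6LEI) = 35.21/EI
  span AB: UDL 25: wL³/(24EI) = 1206/EI
  span BC: point load 97.6 at a = 2.7: Pab(L + b)/(6LEI) = 14.49/EI
  relative rotation θ_0 = (1241 + 14.49)/EI = 1256/EI
A unit hogging moment at B produces rotation L₁/(3EI) + L₂/(3EI) = 4.5/EI.
Slope continuity at B: θ_0 = M_B·4.5/EI, so M_B = 1256/4.5 = 279 kN·m (hogging).

M_B = 279 kN·m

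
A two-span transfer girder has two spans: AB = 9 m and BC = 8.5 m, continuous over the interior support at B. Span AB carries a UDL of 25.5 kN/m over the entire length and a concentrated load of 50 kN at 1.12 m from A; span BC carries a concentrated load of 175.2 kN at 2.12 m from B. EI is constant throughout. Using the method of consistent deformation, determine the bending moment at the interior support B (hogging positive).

M_B = 265.5 kN·m

Insert a hinge at B; M_B is the redundant, and each span becomes simply supported.
Discontinuity in slope at B on the released structure — sum the simple-span end rotations:
  span AB: UDL 25.5: wL³/(24EI) = 774.6/EI
  span AB: point load 50 at a = 1.12: Pab(L + a)/(6LEI) = 82.7/EI
  span BC: point load 175.2 at a = 2.12: Pab(L + b)/(6LEI) = 691.4/EI
  relative rotation θ_0 = (857.3 + 691.4)/EI = 1549/EI
A unit hogging moment at B produces rotation L₁/(3EI) + L₂/(3EI) = 5.833/EI.
Compatibility: M_B·(L₁+L₂)/(3EI) = θ_0, giving M_B = 265.5 kN·m (hogging).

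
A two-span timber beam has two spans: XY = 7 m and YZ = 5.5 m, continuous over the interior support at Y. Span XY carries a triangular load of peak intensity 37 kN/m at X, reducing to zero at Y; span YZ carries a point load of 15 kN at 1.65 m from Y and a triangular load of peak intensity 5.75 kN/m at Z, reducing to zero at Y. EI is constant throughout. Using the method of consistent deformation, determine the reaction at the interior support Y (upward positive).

Take M_Y as the redundant. Released structure: two simple spans XY and YZ with a hinge at Y.
Rotations at Y on the released spans (each span's end-slope, ×1/EI):
  span XY: triangular load, peak 37: 7w₀L³/(360EI) = 246.8/EI
  span YZ: point load 15 at a = 1.65: Pab(L + b)/(6LEI) = 27/EI
  span YZ: triangular load, peak 5.75: 7w₀L³/(360EI) = 18.6/EI
  relative rotation θ_0 = (246.8 + 45.6)/EI = 292.4/EI
A unit hogging moment at Y produces rotation L₁/(3EI) + L₂/(3EI) = 4.167/EI.
Slope continuity at Y: θ_0 = M_Y·4.167/EI, so M_Y = 292.4/4.167 = 70.17 kN·m (hogging).
Span XY, ΣM about X with M_Y applied at Y: R_Y^{XY}·7 = 302.2 + 70.17, so R_Y^{XY} = 53.19 kN and R_X = 129.5 − 53.19 = 76.31 kN.
Span YZ, ΣM about Z: R_Y^{YZ}·5.5 = 86.74 + 70.17, so R_Y^{YZ} = 28.53 kN and R_Z = 30.81 − 28.53 = 2.284 kN.
R_Y = 53.19 + 28.53 = 81.72 kN.

R_Y = 81.72 kN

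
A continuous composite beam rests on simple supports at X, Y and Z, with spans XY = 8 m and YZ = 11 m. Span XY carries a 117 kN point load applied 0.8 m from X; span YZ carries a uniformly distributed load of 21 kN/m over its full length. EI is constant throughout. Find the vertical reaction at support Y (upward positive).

Take M_Y as the redundant. Released structure: two simple spans XY and YZ with a hinge at Y.
Rotations at Y on the released spans (each span's end-slope, ×1/EI):
  span XY: point load 117 at a = 0.8: Pab(L + a)/(6LEI) = 123.6/EI
  span YZ: UDL 21: wL³/(24EI) = 1165/EI
  relative rotation θ_0 = (123.6 + 1165)/EI = 1288/EI
A unit hogging moment at Y produces rotation L₁/(3EI) + L₂/(3EI) = 6.333/EI.
Slope continuity at Y: θ_0 = M_Y·6.333/EI, so M_Y = 1288/6.333 = 203.4 kN·m (hogging).
Span XY, ΣM about X with M_Y applied at Y: R_Y^{XY}·8 = 93.6 + 203.4, so R_Y^{XY} = 37.12 kN and R_X = 117 − 37.12 = 79.88 kN.
Span YZ, ΣM about Z: R_Y^{YZ}·11 = 1270 + 203.4, so R_Y^{YZ} = 134 kN and R_Z = 231 − 134 = 97.01 kN.
R_Y = 37.12 + 134 = 171.1 kN.

R_Y = 171.1 kN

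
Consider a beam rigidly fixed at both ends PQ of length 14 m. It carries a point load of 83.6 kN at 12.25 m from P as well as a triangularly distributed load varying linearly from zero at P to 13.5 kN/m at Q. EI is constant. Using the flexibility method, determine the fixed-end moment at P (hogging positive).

Release both end moments; the primary structure is a simply-supported span PQ with redundants M_P and M_Q.
Simple-span end rotations at P and Q under the given loads:
  at P: point load 83.6 at a = 12.25: Pab(L + b)/(6LEI) = 336/EI
  at Q: point load 83.6 at a = 12.25: Pab(L + a)/(6LEI) = 560.1/EI
  at P: triangular load, peak 13.5: 7w₀L³/(360EI) = 720.3/EI
  at Q: triangular load, peak 13.5: w₀L³/(45EI) = 823.2/EI
  θ_P0 = 1056/EI,  θ_Q0 = 1383/EI
Flexibility coefficients: a unit moment at one end gives L/(3EI) there and L/(6EI) at the far end, so f₁₁ = f₂₂ = 4.667/EI and f₁₂ = f₂₁ = 2.333/EI.
Compatibility — zero rotation at each built-in end:
  4.667 M_P + 2.333 M_Q = 1056
  2.333 M_P + 4.667 M_Q = 1383
Solving the pair gives M_P = 104.2 kN·m and M_Q = 244.3 kN·m (hogging).

M_P = 104.2 kN·m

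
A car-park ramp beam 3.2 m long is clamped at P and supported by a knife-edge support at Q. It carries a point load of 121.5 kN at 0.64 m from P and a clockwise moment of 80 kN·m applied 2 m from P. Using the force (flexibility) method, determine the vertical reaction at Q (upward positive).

R_Q = 39.03 kN

Choose R_Q as the redundant. The primary structure is the cantilever fixed at P.
Downward deflection at the released point Q due to the loads:
  point load 121.5 at a = 0.64: Pa²(3L − a)/(6EI) = 74.32/EI
  clockwise couple 80 at a = 2: M₀a(2L − a)/(2EI) = 352/EI
  δ_0 = 426.3/EI
Flexibility coefficient — unit upward force at Q: δ_{QQ} = L³/(3EI) = 10.92/EI.
The prop prevents deflection at Q: R_Q = δ_0/δ_{QQ} = 426.3/10.92 = 39.03 kN.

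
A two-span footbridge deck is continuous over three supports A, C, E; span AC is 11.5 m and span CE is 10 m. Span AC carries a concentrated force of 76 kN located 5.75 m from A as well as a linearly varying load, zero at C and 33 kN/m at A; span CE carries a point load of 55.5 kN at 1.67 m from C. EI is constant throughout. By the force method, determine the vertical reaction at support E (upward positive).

R_E = -16.41 kN

Insert a hinge at C; M_C is the redundant, and each span becomes simply supported.
End slopes at the hinge C, treating each span as simply supported:
  span AC: point load 76 at a = 5.75: Pab(L + a)/(6LEI) = 628.2/EI
  span AC: triangular load, peak 33: 7w₀L³/(360EI) = 975.9/EI
  span CE: point load 55.5 at a = 1.67: Pab(L + b)/(6LEI) = 235.9/EI
  relative rotation θ_0 = (1604 + 235.9)/EI = 1840/EI
A unit hogging moment at C produces rotation L₁/(3EI) + L₂/(3EI) = 7.167/EI.
Compatibility: M_C·(L₁+L₂)/(3EI) = θ_0, giving M_C = 256.7 kN·m (hogging).
Span CE, ΣM about E: R_C^{CE}·10 = 462.3 + 256.7, so R_C^{CE} = 71.91 kN and R_E = 55.5 − 71.91 = -16.41 kN.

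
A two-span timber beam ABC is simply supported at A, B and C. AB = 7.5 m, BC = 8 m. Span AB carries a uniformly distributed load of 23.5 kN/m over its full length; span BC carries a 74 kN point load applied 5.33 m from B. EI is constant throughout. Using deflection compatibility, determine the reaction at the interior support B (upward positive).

R_B = 145.2 kN

Insert a hinge at B; M_B is the redundant, and each span becomes simply supported.
Discontinuity in slope at B on the released structure — sum the simple-span end rotations:
  span AB: UDL 23.5: wL³/(24EI) = 413.1/EI
  span BC: point load 74 at a = 5.33: Pab(L + b)/(6LEI) = 234.1/EI
  relative rotation θ_0 = (413.1 + 234.1)/EI = 647.2/EI
A unit hogging moment at B produces rotation L₁/(3EI) + L₂/(3EI) = 5.167/EI.
Slope continuity at B: θ_0 = M_B·5.167/EI, so M_B = 647.2/5.167 = 125.3 kN·m (hogging).
Span AB, ΣM about A with M_B applied at B: R_B^{AB}·7.5 = 660.9 + 125.3, so R_B^{AB} = 104.8 kN and R_A = 176.2 − 104.8 = 71.42 kN.
Span BC, ΣM about C: R_B^{BC}·8 = 197.6 + 125.3, so R_B^{BC} = 40.36 kN and R_C = 74 − 40.36 = 33.64 kN.
R_B = 104.8 + 40.36 = 145.2 kN.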